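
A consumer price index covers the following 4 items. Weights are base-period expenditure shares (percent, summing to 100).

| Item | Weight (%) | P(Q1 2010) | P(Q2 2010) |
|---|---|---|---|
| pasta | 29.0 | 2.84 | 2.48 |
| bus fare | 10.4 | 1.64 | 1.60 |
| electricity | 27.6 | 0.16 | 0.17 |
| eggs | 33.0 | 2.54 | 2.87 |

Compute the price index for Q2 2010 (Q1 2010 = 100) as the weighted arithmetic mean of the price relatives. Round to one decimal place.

pasta: 29.0 × (2.48/2.84) = 29.0 × 0.873239 = 25.3239
bus fare: 10.4 × (1.60/1.64) = 10.4 × 0.975610 = 10.1463
electricity: 27.6 × (0.17/0.16) = 27.6 × 1.062500 = 29.3250
eggs: 33.0 × (2.87/2.54) = 33.0 × 1.129921 = 37.2874
Index = Σ wᵢ·(p₁ᵢ/p₀ᵢ) = 25.3239 + 10.1463 + 29.3250 + 37.2874 = 102.0827

102.1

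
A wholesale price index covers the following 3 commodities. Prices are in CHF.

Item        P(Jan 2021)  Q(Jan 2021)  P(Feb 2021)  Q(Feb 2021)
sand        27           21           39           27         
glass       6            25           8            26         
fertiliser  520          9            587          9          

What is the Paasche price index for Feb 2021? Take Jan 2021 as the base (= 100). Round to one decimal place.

117.6

Paasche price index uses current-period quantities as weights.
ΣP(Feb 2021)·Q(Feb 2021) = 39×27 + 8×26 + 587×9 = 1053 + 208 + 5283 = 6544
ΣP(Jan 2021)·Q(Feb 2021) = 27×27 + 6×26 + 520×9 = 729 + 156 + 4680 = 5565
Index = 6544 / 5565 × 100 = 117.5921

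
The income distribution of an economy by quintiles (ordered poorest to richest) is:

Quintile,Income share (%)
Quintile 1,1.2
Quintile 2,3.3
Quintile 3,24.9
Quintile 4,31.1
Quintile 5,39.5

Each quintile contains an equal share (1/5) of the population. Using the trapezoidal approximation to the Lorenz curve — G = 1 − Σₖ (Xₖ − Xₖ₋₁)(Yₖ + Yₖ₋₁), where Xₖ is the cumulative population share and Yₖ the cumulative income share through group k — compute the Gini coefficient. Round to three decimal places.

Cumulative income shares Yₖ: 0.0120, 0.0450, 0.2940, 0.6050, 1.0000
Σ (Xₖ−Xₖ₋₁)(Yₖ+Yₖ₋₁) = (1/5)(0.0120+0.0000) + (1/5)(0.0450+0.0120) + (1/5)(0.2940+0.0450) + (1/5)(0.6050+0.2940) + (1/5)(1.0000+0.6050)
  = 0.0024 + 0.0114 + 0.0678 + 0.1798 + 0.3210 = 0.5824
G = 1 − 0.5824 = 0.4176

0.418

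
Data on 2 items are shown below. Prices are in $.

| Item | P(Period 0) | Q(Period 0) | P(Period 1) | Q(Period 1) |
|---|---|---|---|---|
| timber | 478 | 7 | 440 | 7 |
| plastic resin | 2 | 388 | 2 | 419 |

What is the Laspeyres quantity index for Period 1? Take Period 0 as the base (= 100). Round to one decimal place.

Laspeyres quantity index uses base-period prices as weights.
ΣP(Period 0)·Q(Period 1) = 478×7 + 2×419 = 3346 + 838 = 4184
ΣP(Period 0)·Q(Period 0) = 478×7 + 2×388 = 3346 + 776 = 4122
Index = 4184 / 4122 × 100 = 101.5041

101.5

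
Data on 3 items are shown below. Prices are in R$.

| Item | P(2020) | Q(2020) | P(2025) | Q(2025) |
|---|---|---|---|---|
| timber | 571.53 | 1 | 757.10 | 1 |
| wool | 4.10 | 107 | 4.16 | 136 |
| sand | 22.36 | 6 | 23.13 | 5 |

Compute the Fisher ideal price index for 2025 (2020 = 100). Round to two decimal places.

Laspeyres component (base-period weights):
ΣP(2025)Q(2020) = 757.10×1 + 4.16×107 + 23.13×6 = 757.1 + 445.12 + 138.78 = 1341
ΣP(2020)Q(2020) = 571.53×1 + 4.10×107 + 22.36×6 = 571.53 + 438.7 + 134.16 = 1144.39
L = 1341 / 1144.39 × 100 = 117.1803
Paasche component (current-period weights):
ΣP(2025)Q(2025) = 757.10×1 + 4.16×136 + 23.13×5 = 757.1 + 565.76 + 115.65 = 1438.51
ΣP(2020)Q(2025) = 571.53×1 + 4.10×136 + 22.36×5 = 571.53 + 557.6 + 111.8 = 1240.93
P = 1438.51 / 1240.93 × 100 = 115.9219
Fisher = √(L × P) = √(117.1803 × 115.9219) = 116.5494

116.55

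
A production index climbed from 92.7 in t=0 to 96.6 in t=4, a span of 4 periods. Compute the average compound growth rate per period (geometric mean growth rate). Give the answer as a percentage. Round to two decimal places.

1.04%

Growth factor = (96.6/92.7)^(1/4) = (1.042071)^(1/4) = 1.010356
Growth rate = 1.010356 − 1 = 0.010356 = 1.0356%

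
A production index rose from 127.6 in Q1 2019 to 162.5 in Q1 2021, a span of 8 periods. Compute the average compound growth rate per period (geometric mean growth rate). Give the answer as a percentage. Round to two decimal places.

Growth factor = (162.5/127.6)^(1/8) = (1.273511)^(1/8) = 1.030684
Growth rate = 1.030684 − 1 = 0.030684 = 3.0684%

3.07%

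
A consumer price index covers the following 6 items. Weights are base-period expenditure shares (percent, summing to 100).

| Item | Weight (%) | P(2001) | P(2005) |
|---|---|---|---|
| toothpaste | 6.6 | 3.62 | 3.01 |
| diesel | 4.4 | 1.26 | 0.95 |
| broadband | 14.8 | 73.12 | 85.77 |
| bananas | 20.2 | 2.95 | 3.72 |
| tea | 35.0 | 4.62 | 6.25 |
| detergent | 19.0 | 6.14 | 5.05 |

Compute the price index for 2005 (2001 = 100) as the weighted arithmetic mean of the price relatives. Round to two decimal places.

114.61

toothpaste: 6.6 × (3.01/3.62) = 6.6 × 0.831492 = 5.4878
diesel: 4.4 × (0.95/1.26) = 4.4 × 0.753968 = 3.3175
broadband: 14.8 × (85.77/73.12) = 14.8 × 1.173003 = 17.3604
bananas: 20.2 × (3.72/2.95) = 20.2 × 1.261017 = 25.4725
tea: 35.0 × (6.25/4.62) = 35.0 × 1.352814 = 47.3485
detergent: 19.0 × (5.05/6.14) = 19.0 × 0.822476 = 15.6270
Index = Σ wᵢ·(p₁ᵢ/p₀ᵢ) = 5.4878 + 3.3175 + 17.3604 + 25.4725 + 47.3485 + 15.6270 = 114.6138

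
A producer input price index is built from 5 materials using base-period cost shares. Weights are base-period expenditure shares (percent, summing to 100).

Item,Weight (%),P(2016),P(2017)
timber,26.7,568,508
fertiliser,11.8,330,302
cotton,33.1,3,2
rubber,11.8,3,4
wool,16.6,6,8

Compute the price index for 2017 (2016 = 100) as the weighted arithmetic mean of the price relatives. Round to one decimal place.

timber: 26.7 × (508/568) = 26.7 × 0.894366 = 23.8796
fertiliser: 11.8 × (302/330) = 11.8 × 0.915152 = 10.7988
cotton: 33.1 × (2/3) = 33.1 × 0.666667 = 22.0667
rubber: 11.8 × (4/3) = 11.8 × 1.333333 = 15.7333
wool: 16.6 × (8/6) = 16.6 × 1.333333 = 22.1333
Index = Σ wᵢ·(p₁ᵢ/p₀ᵢ) = 23.8796 + 10.7988 + 22.0667 + 15.7333 + 22.1333 = 94.6117

94.6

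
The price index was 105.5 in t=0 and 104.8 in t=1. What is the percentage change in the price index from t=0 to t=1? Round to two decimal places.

-0.66%

Change = (104.8 − 105.5) / 105.5 × 100
       = -0.7 / 105.5 × 100 = -0.6635%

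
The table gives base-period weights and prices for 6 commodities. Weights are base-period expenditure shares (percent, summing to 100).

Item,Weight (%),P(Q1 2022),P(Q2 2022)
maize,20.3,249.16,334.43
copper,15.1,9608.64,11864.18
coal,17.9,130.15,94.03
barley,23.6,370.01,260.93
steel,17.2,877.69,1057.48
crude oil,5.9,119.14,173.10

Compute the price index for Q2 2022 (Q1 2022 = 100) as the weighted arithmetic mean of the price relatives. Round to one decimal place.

104.8

maize: 20.3 × (334.43/249.16) = 20.3 × 1.342230 = 27.2473
copper: 15.1 × (11864.18/9608.64) = 15.1 × 1.234741 = 18.6446
coal: 17.9 × (94.03/130.15) = 17.9 × 0.722474 = 12.9323
barley: 23.6 × (260.93/370.01) = 23.6 × 0.705197 = 16.6427
steel: 17.2 × (1057.48/877.69) = 17.2 × 1.204845 = 20.7233
crude oil: 5.9 × (173.10/119.14) = 5.9 × 1.452913 = 8.5722
Index = Σ wᵢ·(p₁ᵢ/p₀ᵢ) = 27.2473 + 18.6446 + 12.9323 + 16.6427 + 20.7233 + 8.5722 = 104.7623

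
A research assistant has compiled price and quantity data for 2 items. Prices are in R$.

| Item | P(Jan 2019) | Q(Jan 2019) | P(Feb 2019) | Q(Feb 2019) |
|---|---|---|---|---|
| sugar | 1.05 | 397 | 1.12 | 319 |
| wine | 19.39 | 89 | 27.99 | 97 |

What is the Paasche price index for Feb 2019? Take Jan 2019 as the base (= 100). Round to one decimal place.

138.7

Paasche price index uses current-period quantities as weights.
ΣP(Feb 2019)·Q(Feb 2019) = 1.12×319 + 27.99×97 = 357.28 + 2715.03 = 3072.31
ΣP(Jan 2019)·Q(Feb 2019) = 1.05×319 + 19.39×97 = 334.95 + 1880.83 = 2215.78
Index = 3072.31 / 2215.78 × 100 = 138.6559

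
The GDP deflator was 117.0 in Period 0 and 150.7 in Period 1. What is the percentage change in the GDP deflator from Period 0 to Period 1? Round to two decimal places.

28.80%

Change = (150.7 − 117.0) / 117.0 × 100
       = 33.7 / 117.0 × 100 = 28.8034%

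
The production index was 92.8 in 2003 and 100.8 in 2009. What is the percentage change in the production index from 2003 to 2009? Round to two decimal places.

8.62%

Change = (100.8 − 92.8) / 92.8 × 100
       = 8.0 / 92.8 × 100 = 8.6207%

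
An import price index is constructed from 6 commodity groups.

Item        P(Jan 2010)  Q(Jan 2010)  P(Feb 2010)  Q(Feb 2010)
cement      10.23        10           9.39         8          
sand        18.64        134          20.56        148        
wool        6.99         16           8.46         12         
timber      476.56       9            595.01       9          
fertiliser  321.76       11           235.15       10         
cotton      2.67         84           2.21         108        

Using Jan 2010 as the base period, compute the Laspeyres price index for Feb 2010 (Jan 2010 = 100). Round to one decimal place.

Laspeyres price index uses base-period quantities as weights.
ΣP(Feb 2010)·Q(Jan 2010) = 9.39×10 + 20.56×134 + 8.46×16 + 595.01×9 + 235.15×11 + 2.21×84 = 93.9 + 2755.04 + 135.36 + 5355.09 + 2586.65 + 185.64 = 11111.68
ΣP(Jan 2010)·Q(Jan 2010) = 10.23×10 + 18.64×134 + 6.99×16 + 476.56×9 + 321.76×11 + 2.67×84 = 102.3 + 2497.76 + 111.84 + 4289.04 + 3539.36 + 224.28 = 10764.58
Index = 11111.68 / 10764.58 × 100 = 103.2245

103.2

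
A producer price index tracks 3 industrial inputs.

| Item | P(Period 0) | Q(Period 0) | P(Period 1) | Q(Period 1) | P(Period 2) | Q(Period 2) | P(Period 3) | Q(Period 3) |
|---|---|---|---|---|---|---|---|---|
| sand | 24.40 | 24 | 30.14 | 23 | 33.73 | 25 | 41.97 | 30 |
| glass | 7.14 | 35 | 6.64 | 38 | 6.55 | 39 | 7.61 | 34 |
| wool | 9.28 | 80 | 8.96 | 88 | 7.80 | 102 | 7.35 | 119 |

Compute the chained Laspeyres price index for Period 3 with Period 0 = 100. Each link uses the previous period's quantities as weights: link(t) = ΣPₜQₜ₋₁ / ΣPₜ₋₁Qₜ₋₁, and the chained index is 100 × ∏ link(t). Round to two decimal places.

Link Period 0→Period 1:
ΣP(Period 1)Q(Period 0) = 30.14×24 + 6.64×35 + 8.96×80 = 723.36 + 232.4 + 716.8 = 1672.56
ΣP(Period 0)Q(Period 0) = 24.40×24 + 7.14×35 + 9.28×80 = 585.6 + 249.9 + 742.4 = 1577.9
link = 1672.56/1577.9 = 1.059991
Link Period 1→Period 2:
ΣP(Period 2)Q(Period 1) = 33.73×23 + 6.55×38 + 7.80×88 = 775.79 + 248.9 + 686.4 = 1711.09
ΣP(Period 1)Q(Period 1) = 30.14×23 + 6.64×38 + 8.96×88 = 693.22 + 252.32 + 788.48 = 1734.02
link = 1711.09/1734.02 = 0.986776
Link Period 2→Period 3:
ΣP(Period 3)Q(Period 2) = 41.97×25 + 7.61×39 + 7.35×102 = 1049.25 + 296.79 + 749.7 = 2095.74
ΣP(Period 2)Q(Period 2) = 33.73×25 + 6.55×39 + 7.80×102 = 843.25 + 255.45 + 795.6 = 1894.3
link = 2095.74/1894.3 = 1.106340
Chained index = 100 × 1.059991 × 0.986776 × 1.106340 = 115.7203

115.72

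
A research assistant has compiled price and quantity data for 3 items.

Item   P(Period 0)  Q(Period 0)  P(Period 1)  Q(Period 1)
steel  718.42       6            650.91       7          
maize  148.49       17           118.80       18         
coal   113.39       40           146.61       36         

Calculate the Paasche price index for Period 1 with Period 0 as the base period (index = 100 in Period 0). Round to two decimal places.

Paasche price index uses current-period quantities as weights.
ΣP(Period 1)·Q(Period 1) = 650.91×7 + 118.80×18 + 146.61×36 = 4556.37 + 2138.4 + 5277.96 = 11972.73
ΣP(Period 0)·Q(Period 1) = 718.42×7 + 148.49×18 + 113.39×36 = 5028.94 + 2672.82 + 4082.04 = 11783.8
Index = 11972.73 / 11783.8 × 100 = 101.6033

101.60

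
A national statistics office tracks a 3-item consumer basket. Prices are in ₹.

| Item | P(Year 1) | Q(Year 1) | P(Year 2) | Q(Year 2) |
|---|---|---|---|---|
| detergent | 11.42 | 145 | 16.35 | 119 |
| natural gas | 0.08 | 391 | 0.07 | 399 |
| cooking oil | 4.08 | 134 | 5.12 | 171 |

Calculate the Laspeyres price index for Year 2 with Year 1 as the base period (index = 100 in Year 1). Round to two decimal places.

138.06

Laspeyres price index uses base-period quantities as weights.
ΣP(Year 2)·Q(Year 1) = 16.35×145 + 0.07×391 + 5.12×134 = 2370.75 + 27.37 + 686.08 = 3084.2
ΣP(Year 1)·Q(Year 1) = 11.42×145 + 0.08×391 + 4.08×134 = 1655.9 + 31.28 + 546.72 = 2233.9
Index = 3084.2 / 2233.9 × 100 = 138.0635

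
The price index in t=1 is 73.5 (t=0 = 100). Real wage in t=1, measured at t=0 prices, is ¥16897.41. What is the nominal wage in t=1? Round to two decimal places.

12419.60

Nominal = Real × (Index/100) = 16897.41 × (73.5/100)
        = 16897.41 × 0.735 = 12419.5963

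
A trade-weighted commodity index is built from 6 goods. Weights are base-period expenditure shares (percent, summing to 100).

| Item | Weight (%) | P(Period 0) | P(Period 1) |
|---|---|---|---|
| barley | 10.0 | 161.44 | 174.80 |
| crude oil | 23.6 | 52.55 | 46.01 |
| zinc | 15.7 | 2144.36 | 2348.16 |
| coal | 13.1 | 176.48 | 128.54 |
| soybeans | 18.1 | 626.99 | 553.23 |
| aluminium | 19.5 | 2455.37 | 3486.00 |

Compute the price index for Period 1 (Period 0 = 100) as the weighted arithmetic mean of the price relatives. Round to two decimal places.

barley: 10.0 × (174.80/161.44) = 10.0 × 1.082755 = 10.8276
crude oil: 23.6 × (46.01/52.55) = 23.6 × 0.875547 = 20.6629
zinc: 15.7 × (2348.16/2144.36) = 15.7 × 1.095040 = 17.1921
coal: 13.1 × (128.54/176.48) = 13.1 × 0.728354 = 9.5414
soybeans: 18.1 × (553.23/626.99) = 18.1 × 0.882359 = 15.9707
aluminium: 19.5 × (3486.00/2455.37) = 19.5 × 1.419745 = 27.6850
Index = Σ wᵢ·(p₁ᵢ/p₀ᵢ) = 10.8276 + 20.6629 + 17.1921 + 9.5414 + 15.9707 + 27.6850 = 101.8798

101.88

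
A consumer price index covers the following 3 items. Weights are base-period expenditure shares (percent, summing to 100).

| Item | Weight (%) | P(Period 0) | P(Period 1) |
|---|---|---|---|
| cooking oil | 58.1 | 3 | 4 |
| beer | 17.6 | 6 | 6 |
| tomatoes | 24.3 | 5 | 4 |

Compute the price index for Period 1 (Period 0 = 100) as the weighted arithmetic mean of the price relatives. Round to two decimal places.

114.51

cooking oil: 58.1 × (4/3) = 58.1 × 1.333333 = 77.4667
beer: 17.6 × (6/6) = 17.6 × 1.000000 = 17.6000
tomatoes: 24.3 × (4/5) = 24.3 × 0.800000 = 19.4400
Index = Σ wᵢ·(p₁ᵢ/p₀ᵢ) = 77.4667 + 17.6000 + 19.4400 = 114.5067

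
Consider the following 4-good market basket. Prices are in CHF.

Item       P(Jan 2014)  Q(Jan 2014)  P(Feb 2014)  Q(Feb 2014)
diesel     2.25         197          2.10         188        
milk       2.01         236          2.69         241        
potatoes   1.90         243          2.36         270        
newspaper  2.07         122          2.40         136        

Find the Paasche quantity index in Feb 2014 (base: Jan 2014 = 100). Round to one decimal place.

104.8

Paasche quantity index uses current-period prices as weights.
ΣP(Feb 2014)·Q(Feb 2014) = 2.10×188 + 2.69×241 + 2.36×270 + 2.40×136 = 394.8 + 648.29 + 637.2 + 326.4 = 2006.69
ΣP(Feb 2014)·Q(Jan 2014) = 2.10×197 + 2.69×236 + 2.36×243 + 2.40×122 = 413.7 + 634.84 + 573.48 + 292.8 = 1914.82
Index = 2006.69 / 1914.82 × 100 = 104.7978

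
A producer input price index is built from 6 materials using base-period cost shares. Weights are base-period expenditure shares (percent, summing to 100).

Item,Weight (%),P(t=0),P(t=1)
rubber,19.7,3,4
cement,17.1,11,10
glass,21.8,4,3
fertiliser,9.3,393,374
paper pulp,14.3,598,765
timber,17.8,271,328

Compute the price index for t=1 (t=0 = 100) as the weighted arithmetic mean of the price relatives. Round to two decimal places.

rubber: 19.7 × (4/3) = 19.7 × 1.333333 = 26.2667
cement: 17.1 × (10/11) = 17.1 × 0.909091 = 15.5455
glass: 21.8 × (3/4) = 21.8 × 0.750000 = 16.3500
fertiliser: 9.3 × (374/393) = 9.3 × 0.951654 = 8.8504
paper pulp: 14.3 × (765/598) = 14.3 × 1.279264 = 18.2935
timber: 17.8 × (328/271) = 17.8 × 1.210332 = 21.5439
Index = Σ wᵢ·(p₁ᵢ/p₀ᵢ) = 26.2667 + 15.5455 + 16.3500 + 8.8504 + 18.2935 + 21.5439 = 106.8499

106.85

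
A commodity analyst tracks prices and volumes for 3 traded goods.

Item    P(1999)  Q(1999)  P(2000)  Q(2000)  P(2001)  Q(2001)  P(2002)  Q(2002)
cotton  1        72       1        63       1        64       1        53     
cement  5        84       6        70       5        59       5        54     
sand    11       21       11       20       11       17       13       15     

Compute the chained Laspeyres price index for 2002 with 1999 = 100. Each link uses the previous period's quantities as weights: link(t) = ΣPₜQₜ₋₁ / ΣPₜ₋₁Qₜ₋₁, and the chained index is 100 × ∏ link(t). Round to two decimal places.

Link 1999→2000:
ΣP(2000)Q(1999) = 1×72 + 6×84 + 11×21 = 72 + 504 + 231 = 807
ΣP(1999)Q(1999) = 1×72 + 5×84 + 11×21 = 72 + 420 + 231 = 723
link = 807/723 = 1.116183
Link 2000→2001:
ΣP(2001)Q(2000) = 1×63 + 5×70 + 11×20 = 63 + 350 + 220 = 633
ΣP(2000)Q(2000) = 1×63 + 6×70 + 11×20 = 63 + 420 + 220 = 703
link = 633/703 = 0.900427
Link 2001→2002:
ΣP(2002)Q(2001) = 1×64 + 5×59 + 13×17 = 64 + 295 + 221 = 580
ΣP(2001)Q(2001) = 1×64 + 5×59 + 11×17 = 64 + 295 + 187 = 546
link = 580/546 = 1.062271
Chained index = 100 × 1.116183 × 0.900427 × 1.062271 = 106.7626

106.76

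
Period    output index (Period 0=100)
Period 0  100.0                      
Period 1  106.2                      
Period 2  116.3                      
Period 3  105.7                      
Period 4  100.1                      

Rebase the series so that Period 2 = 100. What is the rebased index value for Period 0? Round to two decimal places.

85.98

Rebased(Period 0) = 100.0 / 116.3 × 100 = 85.9845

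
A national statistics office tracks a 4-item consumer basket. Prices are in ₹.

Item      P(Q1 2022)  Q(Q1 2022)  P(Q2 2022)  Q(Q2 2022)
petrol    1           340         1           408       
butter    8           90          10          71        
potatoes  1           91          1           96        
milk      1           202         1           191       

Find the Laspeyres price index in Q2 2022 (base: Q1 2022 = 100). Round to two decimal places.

113.30

Laspeyres price index uses base-period quantities as weights.
ΣP(Q2 2022)·Q(Q1 2022) = 1×340 + 10×90 + 1×91 + 1×202 = 340 + 900 + 91 + 202 = 1533
ΣP(Q1 2022)·Q(Q1 2022) = 1×340 + 8×90 + 1×91 + 1×202 = 340 + 720 + 91 + 202 = 1353
Index = 1533 / 1353 × 100 = 113.3038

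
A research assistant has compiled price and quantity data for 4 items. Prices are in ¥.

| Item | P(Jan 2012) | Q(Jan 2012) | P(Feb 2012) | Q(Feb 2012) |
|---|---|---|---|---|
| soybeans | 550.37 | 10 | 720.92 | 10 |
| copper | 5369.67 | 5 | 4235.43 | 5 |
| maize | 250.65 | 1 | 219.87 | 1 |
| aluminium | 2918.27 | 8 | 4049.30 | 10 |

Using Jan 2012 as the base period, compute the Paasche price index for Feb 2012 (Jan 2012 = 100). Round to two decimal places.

Paasche price index uses current-period quantities as weights.
ΣP(Feb 2012)·Q(Feb 2012) = 720.92×10 + 4235.43×5 + 219.87×1 + 4049.30×10 = 7209.2 + 21177.15 + 219.87 + 40493 = 69099.22
ΣP(Jan 2012)·Q(Feb 2012) = 550.37×10 + 5369.67×5 + 250.65×1 + 2918.27×10 = 5503.7 + 26848.35 + 250.65 + 29182.7 = 61785.4
Index = 69099.22 / 61785.4 × 100 = 111.8375

111.84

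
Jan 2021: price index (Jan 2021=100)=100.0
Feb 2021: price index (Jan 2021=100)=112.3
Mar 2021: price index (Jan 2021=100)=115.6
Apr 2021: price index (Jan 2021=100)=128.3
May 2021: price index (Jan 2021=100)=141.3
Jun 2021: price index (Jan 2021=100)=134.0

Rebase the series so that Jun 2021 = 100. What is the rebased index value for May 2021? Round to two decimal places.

Rebased(May 2021) = 141.3 / 134.0 × 100 = 105.4478

105.45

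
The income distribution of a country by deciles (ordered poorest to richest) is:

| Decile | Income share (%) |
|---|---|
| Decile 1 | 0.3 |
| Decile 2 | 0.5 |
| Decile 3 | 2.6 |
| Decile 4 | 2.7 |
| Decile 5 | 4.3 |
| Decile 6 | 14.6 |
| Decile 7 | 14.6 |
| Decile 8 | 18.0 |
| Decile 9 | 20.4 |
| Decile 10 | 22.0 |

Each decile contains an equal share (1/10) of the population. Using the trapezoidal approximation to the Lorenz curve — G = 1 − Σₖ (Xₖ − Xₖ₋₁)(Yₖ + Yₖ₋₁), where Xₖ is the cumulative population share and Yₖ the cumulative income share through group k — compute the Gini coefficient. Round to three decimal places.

0.458

Cumulative income shares Yₖ: 0.0030, 0.0080, 0.0340, 0.0610, 0.1040, 0.2500, 0.3960, 0.5760, 0.7800, 1.0000
Σ (Xₖ−Xₖ₋₁)(Yₖ+Yₖ₋₁) = (1/10)(0.0030+0.0000) + (1/10)(0.0080+0.0030) + (1/10)(0.0340+0.0080) + (1/10)(0.0610+0.0340) + (1/10)(0.1040+0.0610) + (1/10)(0.2500+0.1040) + (1/10)(0.3960+0.2500) + (1/10)(0.5760+0.3960) + (1/10)(0.7800+0.5760) + (1/10)(1.0000+0.7800)
  = 0.0003 + 0.0011 + 0.0042 + 0.0095 + 0.0165 + 0.0354 + 0.0646 + 0.0972 + 0.1356 + 0.1780 = 0.5424
G = 1 − 0.5424 = 0.4576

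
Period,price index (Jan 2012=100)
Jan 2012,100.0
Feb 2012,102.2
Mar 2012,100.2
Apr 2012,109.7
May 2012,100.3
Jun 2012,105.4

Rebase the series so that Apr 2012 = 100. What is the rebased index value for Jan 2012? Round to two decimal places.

Rebased(Jan 2012) = 100.0 / 109.7 × 100 = 91.1577

91.16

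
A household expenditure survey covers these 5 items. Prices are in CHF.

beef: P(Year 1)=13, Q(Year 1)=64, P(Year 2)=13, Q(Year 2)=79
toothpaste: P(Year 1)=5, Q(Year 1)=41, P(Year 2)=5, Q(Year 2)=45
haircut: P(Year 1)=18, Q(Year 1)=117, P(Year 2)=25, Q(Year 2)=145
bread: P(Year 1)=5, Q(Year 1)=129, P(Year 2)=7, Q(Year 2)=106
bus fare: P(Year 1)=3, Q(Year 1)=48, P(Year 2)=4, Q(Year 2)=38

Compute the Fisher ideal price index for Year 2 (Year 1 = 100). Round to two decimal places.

128.34

Laspeyres component (base-period weights):
ΣP(Year 2)Q(Year 1) = 13×64 + 5×41 + 25×117 + 7×129 + 4×48 = 832 + 205 + 2925 + 903 + 192 = 5057
ΣP(Year 1)Q(Year 1) = 13×64 + 5×41 + 18×117 + 5×129 + 3×48 = 832 + 205 + 2106 + 645 + 144 = 3932
L = 5057 / 3932 × 100 = 128.6114
Paasche component (current-period weights):
ΣP(Year 2)Q(Year 2) = 13×79 + 5×45 + 25×145 + 7×106 + 4×38 = 1027 + 225 + 3625 + 742 + 152 = 5771
ΣP(Year 1)Q(Year 2) = 13×79 + 5×45 + 18×145 + 5×106 + 3×38 = 1027 + 225 + 2610 + 530 + 114 = 4506
P = 5771 / 4506 × 100 = 128.0737
Fisher = √(L × P) = √(128.6114 × 128.0737) = 128.3423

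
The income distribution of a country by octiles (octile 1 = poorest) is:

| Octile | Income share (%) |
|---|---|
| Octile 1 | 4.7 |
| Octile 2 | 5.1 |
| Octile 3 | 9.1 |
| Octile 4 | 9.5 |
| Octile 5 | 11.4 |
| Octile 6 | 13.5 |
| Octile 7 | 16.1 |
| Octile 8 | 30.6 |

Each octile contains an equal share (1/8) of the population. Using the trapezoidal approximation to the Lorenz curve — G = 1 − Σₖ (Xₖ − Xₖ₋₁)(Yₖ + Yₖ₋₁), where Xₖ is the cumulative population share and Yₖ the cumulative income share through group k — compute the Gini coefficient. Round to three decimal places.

Cumulative income shares Yₖ: 0.0470, 0.0980, 0.1890, 0.2840, 0.3980, 0.5330, 0.6940, 1.0000
Σ (Xₖ−Xₖ₋₁)(Yₖ+Yₖ₋₁) = (1/8)(0.0470+0.0000) + (1/8)(0.0980+0.0470) + (1/8)(0.1890+0.0980) + (1/8)(0.2840+0.1890) + (1/8)(0.3980+0.2840) + (1/8)(0.5330+0.3980) + (1/8)(0.6940+0.5330) + (1/8)(1.0000+0.6940)
  = 0.0059 + 0.0181 + 0.0359 + 0.0591 + 0.0853 + 0.1164 + 0.1534 + 0.2117 = 0.6858
G = 1 − 0.6858 = 0.3142

0.314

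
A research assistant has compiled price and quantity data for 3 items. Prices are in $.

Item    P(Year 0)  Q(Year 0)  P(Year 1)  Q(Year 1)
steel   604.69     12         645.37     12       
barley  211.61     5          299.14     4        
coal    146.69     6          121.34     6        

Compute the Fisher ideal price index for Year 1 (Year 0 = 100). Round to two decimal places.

Laspeyres component (base-period weights):
ΣP(Year 1)Q(Year 0) = 645.37×12 + 299.14×5 + 121.34×6 = 7744.44 + 1495.7 + 728.04 = 9968.18
ΣP(Year 0)Q(Year 0) = 604.69×12 + 211.61×5 + 146.69×6 = 7256.28 + 1058.05 + 880.14 = 9194.47
L = 9968.18 / 9194.47 × 100 = 108.4149
Paasche component (current-period weights):
ΣP(Year 1)Q(Year 1) = 645.37×12 + 299.14×4 + 121.34×6 = 7744.44 + 1196.56 + 728.04 = 9669.04
ΣP(Year 0)Q(Year 1) = 604.69×12 + 211.61×4 + 146.69×6 = 7256.28 + 846.44 + 880.14 = 8982.86
P = 9669.04 / 8982.86 × 100 = 107.6388
Fisher = √(L × P) = √(108.4149 × 107.6388) = 108.0262

108.03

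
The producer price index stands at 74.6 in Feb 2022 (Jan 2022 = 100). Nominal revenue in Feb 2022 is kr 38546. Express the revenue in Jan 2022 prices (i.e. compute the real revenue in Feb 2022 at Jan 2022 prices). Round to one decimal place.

Real = Nominal ÷ (Index/100) = 38546 ÷ (74.6/100)
     = 38546 ÷ 0.746 = 51670.2413

51670.2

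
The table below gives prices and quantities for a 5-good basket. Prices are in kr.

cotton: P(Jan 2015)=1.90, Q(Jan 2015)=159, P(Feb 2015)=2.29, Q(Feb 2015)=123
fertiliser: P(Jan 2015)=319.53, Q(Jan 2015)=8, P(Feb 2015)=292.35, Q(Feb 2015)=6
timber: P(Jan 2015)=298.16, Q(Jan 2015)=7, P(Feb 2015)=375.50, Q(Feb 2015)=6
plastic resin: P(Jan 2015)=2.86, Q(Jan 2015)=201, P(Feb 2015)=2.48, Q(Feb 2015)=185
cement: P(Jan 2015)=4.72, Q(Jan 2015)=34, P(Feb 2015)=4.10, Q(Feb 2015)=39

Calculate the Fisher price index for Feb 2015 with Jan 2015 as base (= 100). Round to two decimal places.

Laspeyres component (base-period weights):
ΣP(Feb 2015)Q(Jan 2015) = 2.29×159 + 292.35×8 + 375.50×7 + 2.48×201 + 4.10×34 = 364.11 + 2338.8 + 2628.5 + 498.48 + 139.4 = 5969.29
ΣP(Jan 2015)Q(Jan 2015) = 1.90×159 + 319.53×8 + 298.16×7 + 2.86×201 + 4.72×34 = 302.1 + 2556.24 + 2087.12 + 574.86 + 160.48 = 5680.8
L = 5969.29 / 5680.8 × 100 = 105.0783
Paasche component (current-period weights):
ΣP(Feb 2015)Q(Feb 2015) = 2.29×123 + 292.35×6 + 375.50×6 + 2.48×185 + 4.10×39 = 281.67 + 1754.1 + 2253 + 458.8 + 159.9 = 4907.47
ΣP(Jan 2015)Q(Feb 2015) = 1.90×123 + 319.53×6 + 298.16×6 + 2.86×185 + 4.72×39 = 233.7 + 1917.18 + 1788.96 + 529.1 + 184.08 = 4653.02
P = 4907.47 / 4653.02 × 100 = 105.4685
Fisher = √(L × P) = √(105.0783 × 105.4685) = 105.2732

105.27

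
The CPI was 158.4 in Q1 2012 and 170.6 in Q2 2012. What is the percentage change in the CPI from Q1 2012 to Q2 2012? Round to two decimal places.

Change = (170.6 − 158.4) / 158.4 × 100
       = 12.2 / 158.4 × 100 = 7.7020%

7.70%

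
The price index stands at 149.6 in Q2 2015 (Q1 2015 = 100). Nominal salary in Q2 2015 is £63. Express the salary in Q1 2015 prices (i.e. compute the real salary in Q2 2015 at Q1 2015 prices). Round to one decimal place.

Real = Nominal ÷ (Index/100) = 63 ÷ (149.6/100)
     = 63 ÷ 1.496 = 42.1123

42.1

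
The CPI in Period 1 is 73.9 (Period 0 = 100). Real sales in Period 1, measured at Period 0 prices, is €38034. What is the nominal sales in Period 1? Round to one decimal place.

Nominal = Real × (Index/100) = 38034 × (73.9/100)
        = 38034 × 0.739 = 28107.1260

28107.1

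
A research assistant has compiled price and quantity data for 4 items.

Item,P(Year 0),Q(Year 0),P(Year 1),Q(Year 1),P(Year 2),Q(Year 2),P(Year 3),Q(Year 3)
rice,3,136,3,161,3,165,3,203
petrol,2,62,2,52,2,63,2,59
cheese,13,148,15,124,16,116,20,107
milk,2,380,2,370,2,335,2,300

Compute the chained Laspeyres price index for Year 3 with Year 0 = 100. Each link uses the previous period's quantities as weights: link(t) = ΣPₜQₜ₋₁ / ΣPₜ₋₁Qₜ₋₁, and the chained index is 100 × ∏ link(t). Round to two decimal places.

130.18

Link Year 0→Year 1:
ΣP(Year 1)Q(Year 0) = 3×136 + 2×62 + 15×148 + 2×380 = 408 + 124 + 2220 + 760 = 3512
ΣP(Year 0)Q(Year 0) = 3×136 + 2×62 + 13×148 + 2×380 = 408 + 124 + 1924 + 760 = 3216
link = 3512/3216 = 1.092040
Link Year 1→Year 2:
ΣP(Year 2)Q(Year 1) = 3×161 + 2×52 + 16×124 + 2×370 = 483 + 104 + 1984 + 740 = 3311
ΣP(Year 1)Q(Year 1) = 3×161 + 2×52 + 15×124 + 2×370 = 483 + 104 + 1860 + 740 = 3187
link = 3311/3187 = 1.038908
Link Year 2→Year 3:
ΣP(Year 3)Q(Year 2) = 3×165 + 2×63 + 20×116 + 2×335 = 495 + 126 + 2320 + 670 = 3611
ΣP(Year 2)Q(Year 2) = 3×165 + 2×63 + 16×116 + 2×335 = 495 + 126 + 1856 + 670 = 3147
link = 3611/3147 = 1.147442
Chained index = 100 × 1.092040 × 1.038908 × 1.147442 = 130.1806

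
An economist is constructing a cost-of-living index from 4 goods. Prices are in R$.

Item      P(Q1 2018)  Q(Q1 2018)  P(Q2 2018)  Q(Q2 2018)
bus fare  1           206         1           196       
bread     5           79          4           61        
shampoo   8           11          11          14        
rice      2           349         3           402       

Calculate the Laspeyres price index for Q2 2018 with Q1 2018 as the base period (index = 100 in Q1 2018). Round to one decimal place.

121.8

Laspeyres price index uses base-period quantities as weights.
ΣP(Q2 2018)·Q(Q1 2018) = 1×206 + 4×79 + 11×11 + 3×349 = 206 + 316 + 121 + 1047 = 1690
ΣP(Q1 2018)·Q(Q1 2018) = 1×206 + 5×79 + 8×11 + 2×349 = 206 + 395 + 88 + 698 = 1387
Index = 1690 / 1387 × 100 = 121.8457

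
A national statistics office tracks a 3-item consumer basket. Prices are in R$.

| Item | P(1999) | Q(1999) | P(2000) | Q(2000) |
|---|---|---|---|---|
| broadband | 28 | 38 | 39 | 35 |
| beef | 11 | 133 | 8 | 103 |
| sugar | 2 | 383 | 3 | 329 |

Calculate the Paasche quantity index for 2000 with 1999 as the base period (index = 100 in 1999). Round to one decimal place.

Paasche quantity index uses current-period prices as weights.
ΣP(2000)·Q(2000) = 39×35 + 8×103 + 3×329 = 1365 + 824 + 987 = 3176
ΣP(2000)·Q(1999) = 39×38 + 8×133 + 3×383 = 1482 + 1064 + 1149 = 3695
Index = 3176 / 3695 × 100 = 85.9540

86.0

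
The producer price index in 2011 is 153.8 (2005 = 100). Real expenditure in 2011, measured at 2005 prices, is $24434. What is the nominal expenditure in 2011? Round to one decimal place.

Nominal = Real × (Index/100) = 24434 × (153.8/100)
        = 24434 × 1.538 = 37579.4920

37579.5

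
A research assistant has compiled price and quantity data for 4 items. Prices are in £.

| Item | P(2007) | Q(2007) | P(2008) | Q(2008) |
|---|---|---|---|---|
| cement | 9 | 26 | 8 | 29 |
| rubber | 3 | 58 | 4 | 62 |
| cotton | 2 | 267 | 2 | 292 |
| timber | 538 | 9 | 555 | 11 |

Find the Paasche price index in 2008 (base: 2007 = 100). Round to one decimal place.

103.2

Paasche price index uses current-period quantities as weights.
ΣP(2008)·Q(2008) = 8×29 + 4×62 + 2×292 + 555×11 = 232 + 248 + 584 + 6105 = 7169
ΣP(2007)·Q(2008) = 9×29 + 3×62 + 2×292 + 538×11 = 261 + 186 + 584 + 5918 = 6949
Index = 7169 / 6949 × 100 = 103.1659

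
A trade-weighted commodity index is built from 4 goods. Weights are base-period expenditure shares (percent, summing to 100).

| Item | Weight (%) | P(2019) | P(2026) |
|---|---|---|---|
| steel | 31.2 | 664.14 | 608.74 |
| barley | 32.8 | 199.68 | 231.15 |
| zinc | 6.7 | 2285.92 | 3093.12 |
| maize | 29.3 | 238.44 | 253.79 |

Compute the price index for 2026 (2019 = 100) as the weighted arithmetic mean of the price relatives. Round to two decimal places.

106.82

steel: 31.2 × (608.74/664.14) = 31.2 × 0.916584 = 28.5974
barley: 32.8 × (231.15/199.68) = 32.8 × 1.157602 = 37.9694
zinc: 6.7 × (3093.12/2285.92) = 6.7 × 1.353118 = 9.0659
maize: 29.3 × (253.79/238.44) = 29.3 × 1.064377 = 31.1862
Index = Σ wᵢ·(p₁ᵢ/p₀ᵢ) = 28.5974 + 37.9694 + 9.0659 + 31.1862 = 106.8189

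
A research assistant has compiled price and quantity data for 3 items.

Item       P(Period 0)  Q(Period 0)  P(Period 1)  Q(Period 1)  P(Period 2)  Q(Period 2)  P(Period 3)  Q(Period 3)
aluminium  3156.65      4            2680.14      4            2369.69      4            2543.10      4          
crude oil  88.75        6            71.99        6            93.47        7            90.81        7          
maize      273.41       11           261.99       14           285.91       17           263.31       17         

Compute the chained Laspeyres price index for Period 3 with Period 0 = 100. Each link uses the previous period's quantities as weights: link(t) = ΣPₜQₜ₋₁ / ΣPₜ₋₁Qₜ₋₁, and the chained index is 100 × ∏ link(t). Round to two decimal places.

83.85

Link Period 0→Period 1:
ΣP(Period 1)Q(Period 0) = 2680.14×4 + 71.99×6 + 261.99×11 = 10720.56 + 431.94 + 2881.89 = 14034.39
ΣP(Period 0)Q(Period 0) = 3156.65×4 + 88.75×6 + 273.41×11 = 12626.6 + 532.5 + 3007.51 = 16166.61
link = 14034.39/16166.61 = 0.868110
Link Period 1→Period 2:
ΣP(Period 2)Q(Period 1) = 2369.69×4 + 93.47×6 + 285.91×14 = 9478.76 + 560.82 + 4002.74 = 14042.32
ΣP(Period 1)Q(Period 1) = 2680.14×4 + 71.99×6 + 261.99×14 = 10720.56 + 431.94 + 3667.86 = 14820.36
link = 14042.32/14820.36 = 0.947502
Link Period 2→Period 3:
ΣP(Period 3)Q(Period 2) = 2543.10×4 + 90.81×7 + 263.31×17 = 10172.4 + 635.67 + 4476.27 = 15284.34
ΣP(Period 2)Q(Period 2) = 2369.69×4 + 93.47×7 + 285.91×17 = 9478.76 + 654.29 + 4860.47 = 14993.52
link = 15284.34/14993.52 = 1.019396
Chained index = 100 × 0.868110 × 0.947502 × 1.019396 = 83.8490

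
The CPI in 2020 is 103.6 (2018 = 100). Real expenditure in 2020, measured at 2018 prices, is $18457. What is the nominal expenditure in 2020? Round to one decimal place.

19121.5

Nominal = Real × (Index/100) = 18457 × (103.6/100)
        = 18457 × 1.036 = 19121.4520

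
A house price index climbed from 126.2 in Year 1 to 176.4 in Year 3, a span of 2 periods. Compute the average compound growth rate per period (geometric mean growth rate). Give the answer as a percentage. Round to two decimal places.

Growth factor = (176.4/126.2)^(1/2) = (1.397781)^(1/2) = 1.182278
Growth rate = 1.182278 − 1 = 0.182278 = 18.2278%

18.23%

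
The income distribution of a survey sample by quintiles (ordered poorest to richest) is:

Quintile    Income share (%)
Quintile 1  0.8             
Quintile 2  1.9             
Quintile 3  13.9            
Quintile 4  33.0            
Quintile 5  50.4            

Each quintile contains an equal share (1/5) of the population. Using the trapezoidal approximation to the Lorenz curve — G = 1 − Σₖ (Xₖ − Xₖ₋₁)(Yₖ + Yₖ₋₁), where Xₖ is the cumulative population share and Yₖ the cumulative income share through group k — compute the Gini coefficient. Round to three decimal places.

0.521

Cumulative income shares Yₖ: 0.0080, 0.0270, 0.1660, 0.4960, 1.0000
Σ (Xₖ−Xₖ₋₁)(Yₖ+Yₖ₋₁) = (1/5)(0.0080+0.0000) + (1/5)(0.0270+0.0080) + (1/5)(0.1660+0.0270) + (1/5)(0.4960+0.1660) + (1/5)(1.0000+0.4960)
  = 0.0016 + 0.0070 + 0.0386 + 0.1324 + 0.2992 = 0.4788
G = 1 − 0.4788 = 0.5212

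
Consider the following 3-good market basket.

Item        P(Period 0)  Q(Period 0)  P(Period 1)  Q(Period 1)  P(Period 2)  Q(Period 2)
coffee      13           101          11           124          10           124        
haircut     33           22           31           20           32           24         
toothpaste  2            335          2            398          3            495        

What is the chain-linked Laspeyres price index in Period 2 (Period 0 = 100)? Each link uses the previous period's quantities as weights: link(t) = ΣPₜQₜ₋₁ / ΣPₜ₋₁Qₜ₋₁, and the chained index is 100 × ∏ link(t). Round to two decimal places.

Link Period 0→Period 1:
ΣP(Period 1)Q(Period 0) = 11×101 + 31×22 + 2×335 = 1111 + 682 + 670 = 2463
ΣP(Period 0)Q(Period 0) = 13×101 + 33×22 + 2×335 = 1313 + 726 + 670 = 2709
link = 2463/2709 = 0.909192
Link Period 1→Period 2:
ΣP(Period 2)Q(Period 1) = 10×124 + 32×20 + 3×398 = 1240 + 640 + 1194 = 3074
ΣP(Period 1)Q(Period 1) = 11×124 + 31×20 + 2×398 = 1364 + 620 + 796 = 2780
link = 3074/2780 = 1.105755
Chained index = 100 × 0.909192 × 1.105755 = 100.5343

100.53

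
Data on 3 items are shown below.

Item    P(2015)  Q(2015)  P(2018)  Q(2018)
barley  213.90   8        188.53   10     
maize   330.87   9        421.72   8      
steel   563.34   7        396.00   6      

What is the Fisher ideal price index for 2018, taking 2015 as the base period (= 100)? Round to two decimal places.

93.52

Laspeyres component (base-period weights):
ΣP(2018)Q(2015) = 188.53×8 + 421.72×9 + 396.00×7 = 1508.24 + 3795.48 + 2772 = 8075.72
ΣP(2015)Q(2015) = 213.90×8 + 330.87×9 + 563.34×7 = 1711.2 + 2977.83 + 3943.38 = 8632.41
L = 8075.72 / 8632.41 × 100 = 93.5512
Paasche component (current-period weights):
ΣP(2018)Q(2018) = 188.53×10 + 421.72×8 + 396.00×6 = 1885.3 + 3373.76 + 2376 = 7635.06
ΣP(2015)Q(2018) = 213.90×10 + 330.87×8 + 563.34×6 = 2139 + 2646.96 + 3380.04 = 8166
P = 7635.06 / 8166 × 100 = 93.4982
Fisher = √(L × P) = √(93.5512 × 93.4982) = 93.5247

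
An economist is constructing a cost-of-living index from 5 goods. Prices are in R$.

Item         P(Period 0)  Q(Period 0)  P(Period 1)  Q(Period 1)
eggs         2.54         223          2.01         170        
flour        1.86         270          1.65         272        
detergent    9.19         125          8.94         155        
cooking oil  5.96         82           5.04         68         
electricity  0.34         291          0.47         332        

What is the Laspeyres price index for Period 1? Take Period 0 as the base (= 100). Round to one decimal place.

Laspeyres price index uses base-period quantities as weights.
ΣP(Period 1)·Q(Period 0) = 2.01×223 + 1.65×270 + 8.94×125 + 5.04×82 + 0.47×291 = 448.23 + 445.5 + 1117.5 + 413.28 + 136.77 = 2561.28
ΣP(Period 0)·Q(Period 0) = 2.54×223 + 1.86×270 + 9.19×125 + 5.96×82 + 0.34×291 = 566.42 + 502.2 + 1148.75 + 488.72 + 98.94 = 2805.03
Index = 2561.28 / 2805.03 × 100 = 91.3103

91.3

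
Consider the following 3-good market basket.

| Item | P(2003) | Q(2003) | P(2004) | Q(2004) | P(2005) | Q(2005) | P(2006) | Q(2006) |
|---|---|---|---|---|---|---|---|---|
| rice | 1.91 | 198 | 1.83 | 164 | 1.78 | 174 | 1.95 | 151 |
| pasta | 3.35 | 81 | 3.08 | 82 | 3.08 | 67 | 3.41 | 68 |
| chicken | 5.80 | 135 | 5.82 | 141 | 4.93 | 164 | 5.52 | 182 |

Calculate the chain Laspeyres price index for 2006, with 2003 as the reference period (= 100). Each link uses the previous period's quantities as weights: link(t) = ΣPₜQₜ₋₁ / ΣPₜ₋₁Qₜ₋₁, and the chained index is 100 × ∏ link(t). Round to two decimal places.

97.93

Link 2003→2004:
ΣP(2004)Q(2003) = 1.83×198 + 3.08×81 + 5.82×135 = 362.34 + 249.48 + 785.7 = 1397.52
ΣP(2003)Q(2003) = 1.91×198 + 3.35×81 + 5.80×135 = 378.18 + 271.35 + 783 = 1432.53
link = 1397.52/1432.53 = 0.975561
Link 2004→2005:
ΣP(2005)Q(2004) = 1.78×164 + 3.08×82 + 4.93×141 = 291.92 + 252.56 + 695.13 = 1239.61
ΣP(2004)Q(2004) = 1.83×164 + 3.08×82 + 5.82×141 = 300.12 + 252.56 + 820.62 = 1373.3
link = 1239.61/1373.3 = 0.902651
Link 2005→2006:
ΣP(2006)Q(2005) = 1.95×174 + 3.41×67 + 5.52×164 = 339.3 + 228.47 + 905.28 = 1473.05
ΣP(2005)Q(2005) = 1.78×174 + 3.08×67 + 4.93×164 = 309.72 + 206.36 + 808.52 = 1324.6
link = 1473.05/1324.6 = 1.112072
Chained index = 100 × 0.975561 × 0.902651 × 1.112072 = 97.9280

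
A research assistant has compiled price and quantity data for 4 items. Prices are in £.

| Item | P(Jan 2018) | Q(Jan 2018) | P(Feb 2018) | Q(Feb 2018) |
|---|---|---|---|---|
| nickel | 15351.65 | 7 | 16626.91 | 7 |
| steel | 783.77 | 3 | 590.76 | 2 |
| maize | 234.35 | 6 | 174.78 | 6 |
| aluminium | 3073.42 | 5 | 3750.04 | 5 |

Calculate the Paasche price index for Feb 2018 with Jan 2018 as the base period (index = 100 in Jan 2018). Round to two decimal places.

Paasche price index uses current-period quantities as weights.
ΣP(Feb 2018)·Q(Feb 2018) = 16626.91×7 + 590.76×2 + 174.78×6 + 3750.04×5 = 116388.37 + 1181.52 + 1048.68 + 18750.2 = 137368.77
ΣP(Jan 2018)·Q(Feb 2018) = 15351.65×7 + 783.77×2 + 234.35×6 + 3073.42×5 = 107461.55 + 1567.54 + 1406.1 + 15367.1 = 125802.29
Index = 137368.77 / 125802.29 × 100 = 109.1942

109.19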